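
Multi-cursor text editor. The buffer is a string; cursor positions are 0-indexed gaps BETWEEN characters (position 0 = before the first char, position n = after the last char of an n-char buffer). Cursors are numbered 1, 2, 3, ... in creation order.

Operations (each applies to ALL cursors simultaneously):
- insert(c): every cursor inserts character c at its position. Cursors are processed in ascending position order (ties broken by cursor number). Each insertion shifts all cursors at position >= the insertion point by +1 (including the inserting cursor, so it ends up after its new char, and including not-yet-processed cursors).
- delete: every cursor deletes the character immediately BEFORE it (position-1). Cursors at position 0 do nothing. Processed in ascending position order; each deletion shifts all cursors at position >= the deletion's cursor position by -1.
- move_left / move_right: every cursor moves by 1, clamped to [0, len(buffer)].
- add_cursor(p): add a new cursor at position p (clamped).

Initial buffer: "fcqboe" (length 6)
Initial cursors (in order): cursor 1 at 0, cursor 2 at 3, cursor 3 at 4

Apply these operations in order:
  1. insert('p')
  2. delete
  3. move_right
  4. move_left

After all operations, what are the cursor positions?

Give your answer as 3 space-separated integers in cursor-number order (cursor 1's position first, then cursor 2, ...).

After op 1 (insert('p')): buffer="pfcqpbpoe" (len 9), cursors c1@1 c2@5 c3@7, authorship 1...2.3..
After op 2 (delete): buffer="fcqboe" (len 6), cursors c1@0 c2@3 c3@4, authorship ......
After op 3 (move_right): buffer="fcqboe" (len 6), cursors c1@1 c2@4 c3@5, authorship ......
After op 4 (move_left): buffer="fcqboe" (len 6), cursors c1@0 c2@3 c3@4, authorship ......

Answer: 0 3 4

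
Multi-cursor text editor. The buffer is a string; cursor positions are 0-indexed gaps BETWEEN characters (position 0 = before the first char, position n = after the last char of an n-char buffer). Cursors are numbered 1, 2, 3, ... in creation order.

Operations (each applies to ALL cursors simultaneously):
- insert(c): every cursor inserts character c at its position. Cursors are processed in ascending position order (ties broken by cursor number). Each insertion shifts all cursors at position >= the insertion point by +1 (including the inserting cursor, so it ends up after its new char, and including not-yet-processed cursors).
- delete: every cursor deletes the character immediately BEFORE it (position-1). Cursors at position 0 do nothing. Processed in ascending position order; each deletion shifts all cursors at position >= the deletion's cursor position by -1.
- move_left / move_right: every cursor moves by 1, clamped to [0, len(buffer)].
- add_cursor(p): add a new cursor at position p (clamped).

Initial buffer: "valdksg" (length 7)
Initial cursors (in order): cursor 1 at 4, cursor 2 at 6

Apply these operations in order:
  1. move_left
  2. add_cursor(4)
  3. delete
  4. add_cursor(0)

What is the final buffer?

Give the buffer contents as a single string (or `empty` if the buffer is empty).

Answer: vasg

Derivation:
After op 1 (move_left): buffer="valdksg" (len 7), cursors c1@3 c2@5, authorship .......
After op 2 (add_cursor(4)): buffer="valdksg" (len 7), cursors c1@3 c3@4 c2@5, authorship .......
After op 3 (delete): buffer="vasg" (len 4), cursors c1@2 c2@2 c3@2, authorship ....
After op 4 (add_cursor(0)): buffer="vasg" (len 4), cursors c4@0 c1@2 c2@2 c3@2, authorship ....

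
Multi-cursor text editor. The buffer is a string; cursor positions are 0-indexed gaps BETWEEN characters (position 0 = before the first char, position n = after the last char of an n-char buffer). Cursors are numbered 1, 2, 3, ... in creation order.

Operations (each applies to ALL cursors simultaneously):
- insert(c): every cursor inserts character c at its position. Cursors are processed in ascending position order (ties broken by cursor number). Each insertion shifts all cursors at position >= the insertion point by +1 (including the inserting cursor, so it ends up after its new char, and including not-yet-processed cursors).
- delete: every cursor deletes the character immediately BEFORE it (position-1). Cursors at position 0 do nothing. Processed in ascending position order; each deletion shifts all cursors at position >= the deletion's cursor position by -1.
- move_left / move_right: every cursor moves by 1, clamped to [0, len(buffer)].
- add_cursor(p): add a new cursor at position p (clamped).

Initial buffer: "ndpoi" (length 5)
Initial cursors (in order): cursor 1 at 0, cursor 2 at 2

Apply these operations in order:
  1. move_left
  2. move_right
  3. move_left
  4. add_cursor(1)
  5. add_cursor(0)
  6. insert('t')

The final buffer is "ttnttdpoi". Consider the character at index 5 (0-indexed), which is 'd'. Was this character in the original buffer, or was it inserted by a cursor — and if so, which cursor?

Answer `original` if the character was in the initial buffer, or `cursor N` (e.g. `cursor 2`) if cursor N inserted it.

After op 1 (move_left): buffer="ndpoi" (len 5), cursors c1@0 c2@1, authorship .....
After op 2 (move_right): buffer="ndpoi" (len 5), cursors c1@1 c2@2, authorship .....
After op 3 (move_left): buffer="ndpoi" (len 5), cursors c1@0 c2@1, authorship .....
After op 4 (add_cursor(1)): buffer="ndpoi" (len 5), cursors c1@0 c2@1 c3@1, authorship .....
After op 5 (add_cursor(0)): buffer="ndpoi" (len 5), cursors c1@0 c4@0 c2@1 c3@1, authorship .....
After op 6 (insert('t')): buffer="ttnttdpoi" (len 9), cursors c1@2 c4@2 c2@5 c3@5, authorship 14.23....
Authorship (.=original, N=cursor N): 1 4 . 2 3 . . . .
Index 5: author = original

Answer: original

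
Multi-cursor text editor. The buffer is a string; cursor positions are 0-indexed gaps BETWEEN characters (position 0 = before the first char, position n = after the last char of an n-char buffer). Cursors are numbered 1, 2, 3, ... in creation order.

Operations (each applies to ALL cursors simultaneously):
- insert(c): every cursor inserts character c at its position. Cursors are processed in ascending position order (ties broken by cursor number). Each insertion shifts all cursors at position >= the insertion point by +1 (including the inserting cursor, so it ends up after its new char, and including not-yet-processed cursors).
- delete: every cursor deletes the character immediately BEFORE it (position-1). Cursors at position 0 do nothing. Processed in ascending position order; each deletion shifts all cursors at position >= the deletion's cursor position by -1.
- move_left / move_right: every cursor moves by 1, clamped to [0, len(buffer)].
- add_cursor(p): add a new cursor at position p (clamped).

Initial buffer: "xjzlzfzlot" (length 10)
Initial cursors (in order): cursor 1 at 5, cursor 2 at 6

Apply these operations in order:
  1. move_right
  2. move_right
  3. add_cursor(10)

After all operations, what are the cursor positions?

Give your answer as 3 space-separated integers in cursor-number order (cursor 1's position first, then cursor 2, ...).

After op 1 (move_right): buffer="xjzlzfzlot" (len 10), cursors c1@6 c2@7, authorship ..........
After op 2 (move_right): buffer="xjzlzfzlot" (len 10), cursors c1@7 c2@8, authorship ..........
After op 3 (add_cursor(10)): buffer="xjzlzfzlot" (len 10), cursors c1@7 c2@8 c3@10, authorship ..........

Answer: 7 8 10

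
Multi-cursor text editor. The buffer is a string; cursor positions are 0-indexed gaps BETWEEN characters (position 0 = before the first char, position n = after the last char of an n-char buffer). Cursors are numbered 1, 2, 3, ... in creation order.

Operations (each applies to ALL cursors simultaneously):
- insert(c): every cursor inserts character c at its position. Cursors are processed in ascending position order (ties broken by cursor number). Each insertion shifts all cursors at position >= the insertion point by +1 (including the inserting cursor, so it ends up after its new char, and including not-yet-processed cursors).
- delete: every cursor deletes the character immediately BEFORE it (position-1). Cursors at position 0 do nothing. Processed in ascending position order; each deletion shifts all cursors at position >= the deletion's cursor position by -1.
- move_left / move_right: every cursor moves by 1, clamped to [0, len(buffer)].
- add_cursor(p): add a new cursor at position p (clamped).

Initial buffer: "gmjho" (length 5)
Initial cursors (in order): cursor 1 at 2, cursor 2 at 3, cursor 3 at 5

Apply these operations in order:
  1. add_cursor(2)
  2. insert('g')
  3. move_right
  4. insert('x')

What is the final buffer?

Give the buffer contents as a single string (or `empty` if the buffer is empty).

Answer: gmggjxxghxogx

Derivation:
After op 1 (add_cursor(2)): buffer="gmjho" (len 5), cursors c1@2 c4@2 c2@3 c3@5, authorship .....
After op 2 (insert('g')): buffer="gmggjghog" (len 9), cursors c1@4 c4@4 c2@6 c3@9, authorship ..14.2..3
After op 3 (move_right): buffer="gmggjghog" (len 9), cursors c1@5 c4@5 c2@7 c3@9, authorship ..14.2..3
After op 4 (insert('x')): buffer="gmggjxxghxogx" (len 13), cursors c1@7 c4@7 c2@10 c3@13, authorship ..14.142.2.33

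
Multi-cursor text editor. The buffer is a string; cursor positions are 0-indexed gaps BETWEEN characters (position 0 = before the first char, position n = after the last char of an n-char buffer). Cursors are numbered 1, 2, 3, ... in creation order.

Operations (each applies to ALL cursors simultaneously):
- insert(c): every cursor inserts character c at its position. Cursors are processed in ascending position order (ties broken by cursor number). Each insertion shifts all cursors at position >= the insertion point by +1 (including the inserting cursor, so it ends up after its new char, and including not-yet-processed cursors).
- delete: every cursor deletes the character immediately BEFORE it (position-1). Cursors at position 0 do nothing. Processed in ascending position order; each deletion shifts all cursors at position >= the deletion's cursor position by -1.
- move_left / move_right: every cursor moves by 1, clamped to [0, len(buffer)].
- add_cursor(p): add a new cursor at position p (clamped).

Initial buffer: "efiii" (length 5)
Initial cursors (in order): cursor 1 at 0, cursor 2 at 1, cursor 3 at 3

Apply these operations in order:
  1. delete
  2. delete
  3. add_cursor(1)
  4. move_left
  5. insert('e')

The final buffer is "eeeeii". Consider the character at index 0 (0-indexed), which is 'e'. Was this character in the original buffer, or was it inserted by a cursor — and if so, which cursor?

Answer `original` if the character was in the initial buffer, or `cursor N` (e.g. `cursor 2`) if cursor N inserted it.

After op 1 (delete): buffer="fii" (len 3), cursors c1@0 c2@0 c3@1, authorship ...
After op 2 (delete): buffer="ii" (len 2), cursors c1@0 c2@0 c3@0, authorship ..
After op 3 (add_cursor(1)): buffer="ii" (len 2), cursors c1@0 c2@0 c3@0 c4@1, authorship ..
After op 4 (move_left): buffer="ii" (len 2), cursors c1@0 c2@0 c3@0 c4@0, authorship ..
After op 5 (insert('e')): buffer="eeeeii" (len 6), cursors c1@4 c2@4 c3@4 c4@4, authorship 1234..
Authorship (.=original, N=cursor N): 1 2 3 4 . .
Index 0: author = 1

Answer: cursor 1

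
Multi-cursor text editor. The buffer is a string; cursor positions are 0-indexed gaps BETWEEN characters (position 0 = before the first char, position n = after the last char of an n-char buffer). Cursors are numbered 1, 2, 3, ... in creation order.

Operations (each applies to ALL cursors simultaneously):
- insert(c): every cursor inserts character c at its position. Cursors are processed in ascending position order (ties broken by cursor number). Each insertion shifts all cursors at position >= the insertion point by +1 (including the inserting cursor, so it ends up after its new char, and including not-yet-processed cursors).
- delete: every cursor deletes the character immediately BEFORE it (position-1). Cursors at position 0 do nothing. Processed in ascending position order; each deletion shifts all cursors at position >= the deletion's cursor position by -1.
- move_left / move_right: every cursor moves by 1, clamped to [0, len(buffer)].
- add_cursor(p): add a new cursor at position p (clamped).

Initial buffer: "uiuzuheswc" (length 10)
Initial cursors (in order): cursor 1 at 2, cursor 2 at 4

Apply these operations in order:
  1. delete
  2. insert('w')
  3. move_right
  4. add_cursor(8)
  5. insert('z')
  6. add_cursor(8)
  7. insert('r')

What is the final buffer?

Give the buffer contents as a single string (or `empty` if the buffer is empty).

Answer: uwuzrwuzrhreszrwc

Derivation:
After op 1 (delete): buffer="uuuheswc" (len 8), cursors c1@1 c2@2, authorship ........
After op 2 (insert('w')): buffer="uwuwuheswc" (len 10), cursors c1@2 c2@4, authorship .1.2......
After op 3 (move_right): buffer="uwuwuheswc" (len 10), cursors c1@3 c2@5, authorship .1.2......
After op 4 (add_cursor(8)): buffer="uwuwuheswc" (len 10), cursors c1@3 c2@5 c3@8, authorship .1.2......
After op 5 (insert('z')): buffer="uwuzwuzheszwc" (len 13), cursors c1@4 c2@7 c3@11, authorship .1.12.2...3..
After op 6 (add_cursor(8)): buffer="uwuzwuzheszwc" (len 13), cursors c1@4 c2@7 c4@8 c3@11, authorship .1.12.2...3..
After op 7 (insert('r')): buffer="uwuzrwuzrhreszrwc" (len 17), cursors c1@5 c2@9 c4@11 c3@15, authorship .1.112.22.4..33..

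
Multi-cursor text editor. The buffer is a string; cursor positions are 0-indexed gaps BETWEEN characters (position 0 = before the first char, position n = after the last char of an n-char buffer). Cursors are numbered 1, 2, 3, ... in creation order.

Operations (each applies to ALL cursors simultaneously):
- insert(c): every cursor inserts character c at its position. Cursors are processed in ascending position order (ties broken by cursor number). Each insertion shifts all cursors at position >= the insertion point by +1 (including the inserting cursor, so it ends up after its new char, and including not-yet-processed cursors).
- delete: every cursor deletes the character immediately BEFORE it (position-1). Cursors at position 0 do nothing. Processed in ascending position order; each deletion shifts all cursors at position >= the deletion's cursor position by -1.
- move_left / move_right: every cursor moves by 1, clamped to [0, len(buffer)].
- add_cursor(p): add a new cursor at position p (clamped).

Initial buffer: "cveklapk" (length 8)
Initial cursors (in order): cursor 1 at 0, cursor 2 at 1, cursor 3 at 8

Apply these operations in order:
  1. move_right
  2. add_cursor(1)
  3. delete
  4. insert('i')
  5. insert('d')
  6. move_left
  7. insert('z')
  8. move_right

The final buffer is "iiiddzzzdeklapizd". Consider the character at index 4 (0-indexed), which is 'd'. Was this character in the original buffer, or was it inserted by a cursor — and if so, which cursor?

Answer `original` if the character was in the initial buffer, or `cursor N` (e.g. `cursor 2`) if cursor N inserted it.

Answer: cursor 2

Derivation:
After op 1 (move_right): buffer="cveklapk" (len 8), cursors c1@1 c2@2 c3@8, authorship ........
After op 2 (add_cursor(1)): buffer="cveklapk" (len 8), cursors c1@1 c4@1 c2@2 c3@8, authorship ........
After op 3 (delete): buffer="eklap" (len 5), cursors c1@0 c2@0 c4@0 c3@5, authorship .....
After op 4 (insert('i')): buffer="iiieklapi" (len 9), cursors c1@3 c2@3 c4@3 c3@9, authorship 124.....3
After op 5 (insert('d')): buffer="iiidddeklapid" (len 13), cursors c1@6 c2@6 c4@6 c3@13, authorship 124124.....33
After op 6 (move_left): buffer="iiidddeklapid" (len 13), cursors c1@5 c2@5 c4@5 c3@12, authorship 124124.....33
After op 7 (insert('z')): buffer="iiiddzzzdeklapizd" (len 17), cursors c1@8 c2@8 c4@8 c3@16, authorship 124121244.....333
After op 8 (move_right): buffer="iiiddzzzdeklapizd" (len 17), cursors c1@9 c2@9 c4@9 c3@17, authorship 124121244.....333
Authorship (.=original, N=cursor N): 1 2 4 1 2 1 2 4 4 . . . . . 3 3 3
Index 4: author = 2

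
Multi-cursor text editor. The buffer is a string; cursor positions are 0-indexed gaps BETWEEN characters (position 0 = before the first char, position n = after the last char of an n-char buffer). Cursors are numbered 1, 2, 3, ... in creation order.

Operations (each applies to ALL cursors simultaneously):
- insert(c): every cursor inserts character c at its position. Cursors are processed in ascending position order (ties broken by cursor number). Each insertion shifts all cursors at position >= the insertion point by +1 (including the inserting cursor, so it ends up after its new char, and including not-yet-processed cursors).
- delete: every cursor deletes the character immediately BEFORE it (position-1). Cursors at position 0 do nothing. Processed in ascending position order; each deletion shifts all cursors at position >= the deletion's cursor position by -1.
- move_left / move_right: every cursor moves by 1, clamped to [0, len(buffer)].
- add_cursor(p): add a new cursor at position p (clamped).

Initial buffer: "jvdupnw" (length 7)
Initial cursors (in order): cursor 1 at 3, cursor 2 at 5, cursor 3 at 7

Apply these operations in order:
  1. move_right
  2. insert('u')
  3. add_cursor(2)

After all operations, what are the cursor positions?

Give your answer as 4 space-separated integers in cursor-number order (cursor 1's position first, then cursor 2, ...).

Answer: 5 8 10 2

Derivation:
After op 1 (move_right): buffer="jvdupnw" (len 7), cursors c1@4 c2@6 c3@7, authorship .......
After op 2 (insert('u')): buffer="jvduupnuwu" (len 10), cursors c1@5 c2@8 c3@10, authorship ....1..2.3
After op 3 (add_cursor(2)): buffer="jvduupnuwu" (len 10), cursors c4@2 c1@5 c2@8 c3@10, authorship ....1..2.3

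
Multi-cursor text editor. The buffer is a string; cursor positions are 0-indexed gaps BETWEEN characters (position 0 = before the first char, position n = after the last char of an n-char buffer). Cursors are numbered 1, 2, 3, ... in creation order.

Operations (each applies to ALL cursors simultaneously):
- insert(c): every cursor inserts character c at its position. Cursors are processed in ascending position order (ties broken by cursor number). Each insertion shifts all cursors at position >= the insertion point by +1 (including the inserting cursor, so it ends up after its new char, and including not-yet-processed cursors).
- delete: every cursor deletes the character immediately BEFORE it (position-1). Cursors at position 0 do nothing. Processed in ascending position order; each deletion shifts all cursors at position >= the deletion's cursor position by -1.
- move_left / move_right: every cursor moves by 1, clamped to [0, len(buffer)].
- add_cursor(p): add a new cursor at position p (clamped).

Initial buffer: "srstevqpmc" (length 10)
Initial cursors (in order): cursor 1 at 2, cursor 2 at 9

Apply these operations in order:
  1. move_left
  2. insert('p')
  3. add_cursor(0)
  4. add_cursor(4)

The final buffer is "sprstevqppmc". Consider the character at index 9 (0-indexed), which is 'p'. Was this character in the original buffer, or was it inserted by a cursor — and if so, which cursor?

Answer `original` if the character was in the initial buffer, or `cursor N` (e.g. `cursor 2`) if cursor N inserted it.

After op 1 (move_left): buffer="srstevqpmc" (len 10), cursors c1@1 c2@8, authorship ..........
After op 2 (insert('p')): buffer="sprstevqppmc" (len 12), cursors c1@2 c2@10, authorship .1.......2..
After op 3 (add_cursor(0)): buffer="sprstevqppmc" (len 12), cursors c3@0 c1@2 c2@10, authorship .1.......2..
After op 4 (add_cursor(4)): buffer="sprstevqppmc" (len 12), cursors c3@0 c1@2 c4@4 c2@10, authorship .1.......2..
Authorship (.=original, N=cursor N): . 1 . . . . . . . 2 . .
Index 9: author = 2

Answer: cursor 2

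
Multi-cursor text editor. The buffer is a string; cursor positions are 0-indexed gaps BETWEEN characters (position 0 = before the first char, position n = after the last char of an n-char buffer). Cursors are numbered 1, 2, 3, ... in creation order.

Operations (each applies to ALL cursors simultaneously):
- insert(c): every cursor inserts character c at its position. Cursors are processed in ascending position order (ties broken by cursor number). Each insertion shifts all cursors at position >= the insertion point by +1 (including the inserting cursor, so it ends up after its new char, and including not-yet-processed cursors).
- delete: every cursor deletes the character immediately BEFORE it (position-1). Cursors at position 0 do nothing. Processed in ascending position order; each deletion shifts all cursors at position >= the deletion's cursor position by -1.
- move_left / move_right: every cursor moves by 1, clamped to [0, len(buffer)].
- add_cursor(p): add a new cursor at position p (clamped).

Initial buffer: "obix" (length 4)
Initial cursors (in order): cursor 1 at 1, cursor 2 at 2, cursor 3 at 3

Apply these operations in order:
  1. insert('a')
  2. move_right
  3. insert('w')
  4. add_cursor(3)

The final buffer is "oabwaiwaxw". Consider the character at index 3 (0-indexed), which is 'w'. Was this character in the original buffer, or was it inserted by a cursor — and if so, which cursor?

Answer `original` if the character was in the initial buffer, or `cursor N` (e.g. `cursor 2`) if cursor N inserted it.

After op 1 (insert('a')): buffer="oabaiax" (len 7), cursors c1@2 c2@4 c3@6, authorship .1.2.3.
After op 2 (move_right): buffer="oabaiax" (len 7), cursors c1@3 c2@5 c3@7, authorship .1.2.3.
After op 3 (insert('w')): buffer="oabwaiwaxw" (len 10), cursors c1@4 c2@7 c3@10, authorship .1.12.23.3
After op 4 (add_cursor(3)): buffer="oabwaiwaxw" (len 10), cursors c4@3 c1@4 c2@7 c3@10, authorship .1.12.23.3
Authorship (.=original, N=cursor N): . 1 . 1 2 . 2 3 . 3
Index 3: author = 1

Answer: cursor 1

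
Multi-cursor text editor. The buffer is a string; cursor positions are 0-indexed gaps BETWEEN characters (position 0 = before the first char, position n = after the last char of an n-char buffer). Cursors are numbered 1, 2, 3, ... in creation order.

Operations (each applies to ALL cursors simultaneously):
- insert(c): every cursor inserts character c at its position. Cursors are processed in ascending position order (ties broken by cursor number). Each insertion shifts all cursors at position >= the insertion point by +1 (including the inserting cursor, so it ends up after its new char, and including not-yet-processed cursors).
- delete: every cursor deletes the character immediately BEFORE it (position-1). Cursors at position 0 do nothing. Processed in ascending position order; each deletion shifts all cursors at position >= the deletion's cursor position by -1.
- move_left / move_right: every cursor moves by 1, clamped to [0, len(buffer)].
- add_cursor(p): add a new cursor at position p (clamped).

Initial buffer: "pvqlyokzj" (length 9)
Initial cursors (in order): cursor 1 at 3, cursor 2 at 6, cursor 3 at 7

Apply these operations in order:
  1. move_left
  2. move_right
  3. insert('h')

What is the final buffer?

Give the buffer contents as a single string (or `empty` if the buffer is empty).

Answer: pvqhlyohkhzj

Derivation:
After op 1 (move_left): buffer="pvqlyokzj" (len 9), cursors c1@2 c2@5 c3@6, authorship .........
After op 2 (move_right): buffer="pvqlyokzj" (len 9), cursors c1@3 c2@6 c3@7, authorship .........
After op 3 (insert('h')): buffer="pvqhlyohkhzj" (len 12), cursors c1@4 c2@8 c3@10, authorship ...1...2.3..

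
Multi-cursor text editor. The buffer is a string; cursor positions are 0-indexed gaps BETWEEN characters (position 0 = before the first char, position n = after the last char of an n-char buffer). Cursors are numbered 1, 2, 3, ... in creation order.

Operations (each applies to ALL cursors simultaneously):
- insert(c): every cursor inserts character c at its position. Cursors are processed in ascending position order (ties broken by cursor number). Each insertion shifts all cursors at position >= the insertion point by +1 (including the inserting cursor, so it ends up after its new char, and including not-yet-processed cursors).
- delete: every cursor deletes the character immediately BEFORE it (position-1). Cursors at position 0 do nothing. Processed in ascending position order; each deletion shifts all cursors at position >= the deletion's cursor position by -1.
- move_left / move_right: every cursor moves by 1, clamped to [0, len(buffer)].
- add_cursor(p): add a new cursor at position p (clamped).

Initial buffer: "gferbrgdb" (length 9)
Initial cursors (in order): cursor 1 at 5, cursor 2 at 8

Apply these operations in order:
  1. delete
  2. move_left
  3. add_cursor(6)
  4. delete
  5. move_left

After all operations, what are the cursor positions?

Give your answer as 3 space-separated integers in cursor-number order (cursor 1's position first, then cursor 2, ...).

Answer: 1 2 2

Derivation:
After op 1 (delete): buffer="gferrgb" (len 7), cursors c1@4 c2@6, authorship .......
After op 2 (move_left): buffer="gferrgb" (len 7), cursors c1@3 c2@5, authorship .......
After op 3 (add_cursor(6)): buffer="gferrgb" (len 7), cursors c1@3 c2@5 c3@6, authorship .......
After op 4 (delete): buffer="gfrb" (len 4), cursors c1@2 c2@3 c3@3, authorship ....
After op 5 (move_left): buffer="gfrb" (len 4), cursors c1@1 c2@2 c3@2, authorship ....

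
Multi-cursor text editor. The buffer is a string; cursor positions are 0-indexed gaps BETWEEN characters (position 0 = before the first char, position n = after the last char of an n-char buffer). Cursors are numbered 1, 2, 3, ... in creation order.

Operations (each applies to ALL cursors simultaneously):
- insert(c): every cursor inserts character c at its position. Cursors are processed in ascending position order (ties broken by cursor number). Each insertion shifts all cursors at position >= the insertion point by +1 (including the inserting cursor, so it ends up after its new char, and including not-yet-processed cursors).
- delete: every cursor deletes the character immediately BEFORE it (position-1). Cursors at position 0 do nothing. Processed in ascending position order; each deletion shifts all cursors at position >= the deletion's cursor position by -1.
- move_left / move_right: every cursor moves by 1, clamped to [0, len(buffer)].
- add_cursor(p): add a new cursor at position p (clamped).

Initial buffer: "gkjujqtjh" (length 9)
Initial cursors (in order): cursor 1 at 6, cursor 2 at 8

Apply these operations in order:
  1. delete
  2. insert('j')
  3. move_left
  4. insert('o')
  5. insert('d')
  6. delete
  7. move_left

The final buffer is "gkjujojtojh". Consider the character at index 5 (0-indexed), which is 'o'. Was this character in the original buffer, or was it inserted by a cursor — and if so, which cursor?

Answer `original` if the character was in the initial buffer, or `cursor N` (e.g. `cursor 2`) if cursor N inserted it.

Answer: cursor 1

Derivation:
After op 1 (delete): buffer="gkjujth" (len 7), cursors c1@5 c2@6, authorship .......
After op 2 (insert('j')): buffer="gkjujjtjh" (len 9), cursors c1@6 c2@8, authorship .....1.2.
After op 3 (move_left): buffer="gkjujjtjh" (len 9), cursors c1@5 c2@7, authorship .....1.2.
After op 4 (insert('o')): buffer="gkjujojtojh" (len 11), cursors c1@6 c2@9, authorship .....11.22.
After op 5 (insert('d')): buffer="gkjujodjtodjh" (len 13), cursors c1@7 c2@11, authorship .....111.222.
After op 6 (delete): buffer="gkjujojtojh" (len 11), cursors c1@6 c2@9, authorship .....11.22.
After op 7 (move_left): buffer="gkjujojtojh" (len 11), cursors c1@5 c2@8, authorship .....11.22.
Authorship (.=original, N=cursor N): . . . . . 1 1 . 2 2 .
Index 5: author = 1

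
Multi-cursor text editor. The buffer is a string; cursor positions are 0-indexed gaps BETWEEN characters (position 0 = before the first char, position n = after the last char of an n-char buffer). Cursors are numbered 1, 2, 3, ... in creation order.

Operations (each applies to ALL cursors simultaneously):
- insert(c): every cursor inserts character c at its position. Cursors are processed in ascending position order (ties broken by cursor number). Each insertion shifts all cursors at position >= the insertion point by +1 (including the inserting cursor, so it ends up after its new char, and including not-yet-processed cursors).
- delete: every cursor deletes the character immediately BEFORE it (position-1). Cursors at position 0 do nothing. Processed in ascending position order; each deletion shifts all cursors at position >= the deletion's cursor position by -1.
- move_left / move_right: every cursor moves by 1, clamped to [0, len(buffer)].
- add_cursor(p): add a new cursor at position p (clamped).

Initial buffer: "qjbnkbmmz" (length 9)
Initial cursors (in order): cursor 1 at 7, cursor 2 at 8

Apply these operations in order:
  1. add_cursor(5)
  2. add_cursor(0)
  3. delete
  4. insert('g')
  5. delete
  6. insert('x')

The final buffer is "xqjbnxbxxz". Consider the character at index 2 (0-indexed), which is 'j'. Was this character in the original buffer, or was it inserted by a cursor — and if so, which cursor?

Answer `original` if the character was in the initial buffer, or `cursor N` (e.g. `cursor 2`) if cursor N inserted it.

After op 1 (add_cursor(5)): buffer="qjbnkbmmz" (len 9), cursors c3@5 c1@7 c2@8, authorship .........
After op 2 (add_cursor(0)): buffer="qjbnkbmmz" (len 9), cursors c4@0 c3@5 c1@7 c2@8, authorship .........
After op 3 (delete): buffer="qjbnbz" (len 6), cursors c4@0 c3@4 c1@5 c2@5, authorship ......
After op 4 (insert('g')): buffer="gqjbngbggz" (len 10), cursors c4@1 c3@6 c1@9 c2@9, authorship 4....3.12.
After op 5 (delete): buffer="qjbnbz" (len 6), cursors c4@0 c3@4 c1@5 c2@5, authorship ......
After op 6 (insert('x')): buffer="xqjbnxbxxz" (len 10), cursors c4@1 c3@6 c1@9 c2@9, authorship 4....3.12.
Authorship (.=original, N=cursor N): 4 . . . . 3 . 1 2 .
Index 2: author = original

Answer: original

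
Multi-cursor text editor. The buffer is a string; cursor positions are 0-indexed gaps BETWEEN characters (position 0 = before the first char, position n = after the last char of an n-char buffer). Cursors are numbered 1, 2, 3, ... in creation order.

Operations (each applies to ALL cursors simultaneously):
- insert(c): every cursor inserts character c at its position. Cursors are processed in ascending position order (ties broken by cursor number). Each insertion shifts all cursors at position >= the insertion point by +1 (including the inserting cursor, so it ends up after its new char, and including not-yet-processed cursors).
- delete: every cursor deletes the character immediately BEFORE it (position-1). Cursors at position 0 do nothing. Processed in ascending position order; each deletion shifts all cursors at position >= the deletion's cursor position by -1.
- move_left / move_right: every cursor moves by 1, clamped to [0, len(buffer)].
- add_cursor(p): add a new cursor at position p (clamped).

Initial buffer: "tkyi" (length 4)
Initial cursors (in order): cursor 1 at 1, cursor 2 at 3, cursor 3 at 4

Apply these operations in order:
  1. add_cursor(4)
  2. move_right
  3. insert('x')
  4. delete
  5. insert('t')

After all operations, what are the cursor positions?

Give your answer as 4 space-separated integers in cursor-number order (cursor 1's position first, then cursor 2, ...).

After op 1 (add_cursor(4)): buffer="tkyi" (len 4), cursors c1@1 c2@3 c3@4 c4@4, authorship ....
After op 2 (move_right): buffer="tkyi" (len 4), cursors c1@2 c2@4 c3@4 c4@4, authorship ....
After op 3 (insert('x')): buffer="tkxyixxx" (len 8), cursors c1@3 c2@8 c3@8 c4@8, authorship ..1..234
After op 4 (delete): buffer="tkyi" (len 4), cursors c1@2 c2@4 c3@4 c4@4, authorship ....
After op 5 (insert('t')): buffer="tktyittt" (len 8), cursors c1@3 c2@8 c3@8 c4@8, authorship ..1..234

Answer: 3 8 8 8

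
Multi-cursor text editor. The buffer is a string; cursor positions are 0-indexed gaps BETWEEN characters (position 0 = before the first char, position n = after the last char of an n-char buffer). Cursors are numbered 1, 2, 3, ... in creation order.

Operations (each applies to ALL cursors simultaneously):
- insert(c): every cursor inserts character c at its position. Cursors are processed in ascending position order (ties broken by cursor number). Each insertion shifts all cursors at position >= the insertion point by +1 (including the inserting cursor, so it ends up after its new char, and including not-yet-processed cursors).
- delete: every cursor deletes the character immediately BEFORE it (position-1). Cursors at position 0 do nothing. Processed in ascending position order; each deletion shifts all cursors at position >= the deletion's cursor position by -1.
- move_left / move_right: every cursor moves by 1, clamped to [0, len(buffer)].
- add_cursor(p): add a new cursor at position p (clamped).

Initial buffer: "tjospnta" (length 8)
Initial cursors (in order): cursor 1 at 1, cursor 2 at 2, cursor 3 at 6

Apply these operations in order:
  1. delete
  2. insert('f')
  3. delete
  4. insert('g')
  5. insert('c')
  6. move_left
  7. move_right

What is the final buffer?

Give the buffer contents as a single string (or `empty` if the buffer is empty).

After op 1 (delete): buffer="ospta" (len 5), cursors c1@0 c2@0 c3@3, authorship .....
After op 2 (insert('f')): buffer="ffospfta" (len 8), cursors c1@2 c2@2 c3@6, authorship 12...3..
After op 3 (delete): buffer="ospta" (len 5), cursors c1@0 c2@0 c3@3, authorship .....
After op 4 (insert('g')): buffer="ggospgta" (len 8), cursors c1@2 c2@2 c3@6, authorship 12...3..
After op 5 (insert('c')): buffer="ggccospgcta" (len 11), cursors c1@4 c2@4 c3@9, authorship 1212...33..
After op 6 (move_left): buffer="ggccospgcta" (len 11), cursors c1@3 c2@3 c3@8, authorship 1212...33..
After op 7 (move_right): buffer="ggccospgcta" (len 11), cursors c1@4 c2@4 c3@9, authorship 1212...33..

Answer: ggccospgcta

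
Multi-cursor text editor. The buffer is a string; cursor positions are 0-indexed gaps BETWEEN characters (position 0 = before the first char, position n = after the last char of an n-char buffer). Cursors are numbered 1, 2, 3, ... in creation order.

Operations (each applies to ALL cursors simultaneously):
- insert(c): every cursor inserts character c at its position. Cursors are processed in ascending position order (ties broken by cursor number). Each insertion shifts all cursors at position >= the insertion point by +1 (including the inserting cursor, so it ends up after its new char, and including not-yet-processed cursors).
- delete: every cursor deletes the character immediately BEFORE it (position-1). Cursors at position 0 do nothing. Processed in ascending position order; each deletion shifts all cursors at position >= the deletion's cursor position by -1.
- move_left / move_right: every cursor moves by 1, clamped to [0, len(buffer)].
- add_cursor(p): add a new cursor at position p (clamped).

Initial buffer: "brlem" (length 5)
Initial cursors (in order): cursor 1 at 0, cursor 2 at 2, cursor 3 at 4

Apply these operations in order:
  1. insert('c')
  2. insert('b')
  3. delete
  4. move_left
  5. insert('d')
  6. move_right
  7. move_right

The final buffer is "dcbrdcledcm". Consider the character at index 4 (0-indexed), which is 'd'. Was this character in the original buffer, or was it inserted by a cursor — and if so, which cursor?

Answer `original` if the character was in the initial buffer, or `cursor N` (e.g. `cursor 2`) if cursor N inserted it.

After op 1 (insert('c')): buffer="cbrclecm" (len 8), cursors c1@1 c2@4 c3@7, authorship 1..2..3.
After op 2 (insert('b')): buffer="cbbrcblecbm" (len 11), cursors c1@2 c2@6 c3@10, authorship 11..22..33.
After op 3 (delete): buffer="cbrclecm" (len 8), cursors c1@1 c2@4 c3@7, authorship 1..2..3.
After op 4 (move_left): buffer="cbrclecm" (len 8), cursors c1@0 c2@3 c3@6, authorship 1..2..3.
After op 5 (insert('d')): buffer="dcbrdcledcm" (len 11), cursors c1@1 c2@5 c3@9, authorship 11..22..33.
After op 6 (move_right): buffer="dcbrdcledcm" (len 11), cursors c1@2 c2@6 c3@10, authorship 11..22..33.
After op 7 (move_right): buffer="dcbrdcledcm" (len 11), cursors c1@3 c2@7 c3@11, authorship 11..22..33.
Authorship (.=original, N=cursor N): 1 1 . . 2 2 . . 3 3 .
Index 4: author = 2

Answer: cursor 2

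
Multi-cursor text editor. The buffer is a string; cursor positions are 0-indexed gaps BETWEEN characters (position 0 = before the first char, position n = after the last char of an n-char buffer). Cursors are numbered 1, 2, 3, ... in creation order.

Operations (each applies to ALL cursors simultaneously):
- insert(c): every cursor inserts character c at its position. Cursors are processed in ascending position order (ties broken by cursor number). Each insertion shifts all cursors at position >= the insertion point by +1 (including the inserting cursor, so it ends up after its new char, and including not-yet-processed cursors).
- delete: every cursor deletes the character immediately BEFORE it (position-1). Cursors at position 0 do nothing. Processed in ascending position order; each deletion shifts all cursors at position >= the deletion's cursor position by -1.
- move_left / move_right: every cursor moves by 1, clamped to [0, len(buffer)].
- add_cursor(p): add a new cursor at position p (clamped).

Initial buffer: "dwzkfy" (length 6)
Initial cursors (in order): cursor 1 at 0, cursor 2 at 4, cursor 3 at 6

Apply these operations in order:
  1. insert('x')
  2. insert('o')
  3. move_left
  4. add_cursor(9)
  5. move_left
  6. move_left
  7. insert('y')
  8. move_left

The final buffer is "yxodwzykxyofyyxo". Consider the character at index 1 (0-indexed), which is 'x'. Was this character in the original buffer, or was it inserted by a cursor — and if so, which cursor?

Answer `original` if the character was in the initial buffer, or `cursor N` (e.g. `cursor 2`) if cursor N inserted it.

Answer: cursor 1

Derivation:
After op 1 (insert('x')): buffer="xdwzkxfyx" (len 9), cursors c1@1 c2@6 c3@9, authorship 1....2..3
After op 2 (insert('o')): buffer="xodwzkxofyxo" (len 12), cursors c1@2 c2@8 c3@12, authorship 11....22..33
After op 3 (move_left): buffer="xodwzkxofyxo" (len 12), cursors c1@1 c2@7 c3@11, authorship 11....22..33
After op 4 (add_cursor(9)): buffer="xodwzkxofyxo" (len 12), cursors c1@1 c2@7 c4@9 c3@11, authorship 11....22..33
After op 5 (move_left): buffer="xodwzkxofyxo" (len 12), cursors c1@0 c2@6 c4@8 c3@10, authorship 11....22..33
After op 6 (move_left): buffer="xodwzkxofyxo" (len 12), cursors c1@0 c2@5 c4@7 c3@9, authorship 11....22..33
After op 7 (insert('y')): buffer="yxodwzykxyofyyxo" (len 16), cursors c1@1 c2@7 c4@10 c3@13, authorship 111...2.242.3.33
After op 8 (move_left): buffer="yxodwzykxyofyyxo" (len 16), cursors c1@0 c2@6 c4@9 c3@12, authorship 111...2.242.3.33
Authorship (.=original, N=cursor N): 1 1 1 . . . 2 . 2 4 2 . 3 . 3 3
Index 1: author = 1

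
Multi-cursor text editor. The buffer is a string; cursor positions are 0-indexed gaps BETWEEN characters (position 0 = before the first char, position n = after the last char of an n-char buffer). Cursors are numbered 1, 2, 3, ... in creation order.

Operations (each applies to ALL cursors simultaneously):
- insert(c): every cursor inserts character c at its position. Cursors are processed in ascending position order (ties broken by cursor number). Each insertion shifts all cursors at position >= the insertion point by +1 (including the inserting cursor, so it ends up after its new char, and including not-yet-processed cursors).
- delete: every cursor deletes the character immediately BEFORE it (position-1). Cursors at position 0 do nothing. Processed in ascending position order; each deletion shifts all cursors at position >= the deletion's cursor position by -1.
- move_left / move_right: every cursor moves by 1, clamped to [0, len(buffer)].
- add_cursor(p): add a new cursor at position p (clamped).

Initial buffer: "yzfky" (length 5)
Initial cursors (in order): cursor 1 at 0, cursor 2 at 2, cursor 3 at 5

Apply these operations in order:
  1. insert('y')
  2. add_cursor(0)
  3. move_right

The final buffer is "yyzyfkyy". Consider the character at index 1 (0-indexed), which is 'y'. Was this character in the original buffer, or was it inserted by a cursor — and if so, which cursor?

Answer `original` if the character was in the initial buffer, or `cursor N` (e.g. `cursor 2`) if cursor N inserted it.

After op 1 (insert('y')): buffer="yyzyfkyy" (len 8), cursors c1@1 c2@4 c3@8, authorship 1..2...3
After op 2 (add_cursor(0)): buffer="yyzyfkyy" (len 8), cursors c4@0 c1@1 c2@4 c3@8, authorship 1..2...3
After op 3 (move_right): buffer="yyzyfkyy" (len 8), cursors c4@1 c1@2 c2@5 c3@8, authorship 1..2...3
Authorship (.=original, N=cursor N): 1 . . 2 . . . 3
Index 1: author = original

Answer: original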